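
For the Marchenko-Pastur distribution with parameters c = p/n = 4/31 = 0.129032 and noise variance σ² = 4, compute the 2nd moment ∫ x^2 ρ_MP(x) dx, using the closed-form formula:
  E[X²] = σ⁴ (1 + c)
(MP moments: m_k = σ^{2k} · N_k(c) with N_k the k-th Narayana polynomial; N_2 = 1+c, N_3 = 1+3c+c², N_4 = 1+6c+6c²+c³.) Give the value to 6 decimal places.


E[X²] = σ⁴ (1 + c) (second MP moment). With σ² = 4 (so σ⁴ = 16) and c = 4/31 = 0.129032: E[X²] = 16 · (1 + 0.129032) = 16 · 1.129032.

So E[X^2] = 18.064516.


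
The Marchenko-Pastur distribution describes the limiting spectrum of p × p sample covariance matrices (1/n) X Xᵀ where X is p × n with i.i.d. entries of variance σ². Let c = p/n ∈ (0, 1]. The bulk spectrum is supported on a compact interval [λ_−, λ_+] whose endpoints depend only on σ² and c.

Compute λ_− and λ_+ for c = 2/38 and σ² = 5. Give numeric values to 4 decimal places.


c = 2/38 = 0.052632; √c = 0.229416.
λ_− = σ² (1 − √c)² = 5 · (1 − 0.229416)² = 5 · (0.770584)² = 2.969001.
λ_+ = σ² (1 + √c)² = 5 · (1 + 0.229416)² = 5 · (1.229416)² = 7.557315.

Rounded to 4 decimal places: λ_− ≈ 2.9690, λ_+ ≈ 7.5573.


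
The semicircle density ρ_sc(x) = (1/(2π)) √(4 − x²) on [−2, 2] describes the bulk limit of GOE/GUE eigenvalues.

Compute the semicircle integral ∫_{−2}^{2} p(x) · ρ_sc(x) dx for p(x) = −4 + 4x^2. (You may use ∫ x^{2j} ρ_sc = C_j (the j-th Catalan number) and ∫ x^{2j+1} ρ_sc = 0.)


Write p(x) = Σ a_i x^i, split into monomials and integrate each against ρ_sc separately.
Using ∫ x^{2j} ρ_sc = C_j = (1/(j+1)) C(2j, j) (Catalan numbers) and ∫ x^{2j+1} ρ_sc = 0 (odd monomials vanish by symmetry):
  i = 0 (even): a_0 · C_{0} = -4 · 1 = -4
  i = 2 (even): a_2 · C_{1} = 4 · 1 = 4

Summing the contributions: ∫_{−2}^{2} p(x) ρ_sc(x) dx = (-4) + 4 = 0.


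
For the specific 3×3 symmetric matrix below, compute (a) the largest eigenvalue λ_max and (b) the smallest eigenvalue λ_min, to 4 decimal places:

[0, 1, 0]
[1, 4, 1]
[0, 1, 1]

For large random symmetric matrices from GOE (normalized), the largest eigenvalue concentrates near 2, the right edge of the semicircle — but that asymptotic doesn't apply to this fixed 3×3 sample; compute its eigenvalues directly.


Since M is real symmetric, all three eigenvalues are real; they are the roots of det(λI − M) = λ³ − (tr M) λ² + s λ − det M, where s is the sum of the principal 2×2 minors.
tr M = 0 + 4 + 1 = 5.
s = (0·4 − 1²) + (0·1 − 0²) + (4·1 − 1²) = -1 + 0 + 3 = 2.
det M (expand along row 1) = 0·3 − 1·1 + 0·1 = -1.
Characteristic polynomial: λ³ − 5λ² + 2λ + 1 = 0.
Substitute λ = y + (tr M)/3 = y + 1.666667 to remove the quadratic term: y³ + p·y + q = 0 with p = s − (tr M)²/3 = -6.333333 and q = −2(tr M)³/27 + (tr M)·s/3 − det M = -4.925926.
Three real roots ⇒ use the trigonometric (Viète) form: r = 2√(−p/3) = 2.905933, φ = arccos(3q/(p·r)) = arccos(0.802955) = 0.638560 rad.
y_k = r·cos(φ/3 − 2πk/3) for k = 0, 1, 2 gives y = 2.840352, -0.888543, -1.951809.
λ_k = y_k + 1.666667 gives λ = 4.5070, 0.7781, -0.2851 (check: the sum is 5.0000 = tr M).

Hence λ_max = 4.5070 and λ_min = -0.2851.


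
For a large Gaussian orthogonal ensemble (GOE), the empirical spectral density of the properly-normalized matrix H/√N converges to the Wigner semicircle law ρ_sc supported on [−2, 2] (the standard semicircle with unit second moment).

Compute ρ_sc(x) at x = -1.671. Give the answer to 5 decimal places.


ρ_sc(x) = (1/(2π)) √(4 − x²). With x = -1.671:
  4 − x² = 4 − (-1.671)² = 4 − 2.792241 = 1.207759.
  √(4 − x²) = 1.098981.
  1/(2π) = 0.159155.
  ρ_sc(-1.671) = 0.159155 · 1.098981 = 0.174908.

Rounded to 5 decimal places: ρ_sc(-1.671) ≈ 0.17491.


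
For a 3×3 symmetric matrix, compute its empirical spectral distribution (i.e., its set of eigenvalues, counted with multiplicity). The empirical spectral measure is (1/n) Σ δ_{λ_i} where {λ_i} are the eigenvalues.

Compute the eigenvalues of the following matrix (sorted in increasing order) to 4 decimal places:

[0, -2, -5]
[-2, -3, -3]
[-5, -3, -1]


Since M is real symmetric, all three eigenvalues are real; they are the roots of det(λI − M) = λ³ − (tr M) λ² + s λ − det M, where s is the sum of the principal 2×2 minors.
tr M = 0 + (-3) + (-1) = -4.
s = (0·(-3) − (-2)²) + (0·(-1) − (-5)²) + ((-3)·(-1) − (-3)²) = -4 + (-25) + (-6) = -35.
det M (expand along row 1) = 0·(-6) − (-2)·(-13) + (-5)·(-9) = 19.
Characteristic polynomial: λ³ + 4λ² − 35λ − 19 = 0.
Substitute λ = y + (tr M)/3 = y − 1.333333 to remove the quadratic term: y³ + p·y + q = 0 with p = s − (tr M)²/3 = -40.333333 and q = −2(tr M)³/27 + (tr M)·s/3 − det M = 32.407407.
Three real roots ⇒ use the trigonometric (Viète) form: r = 2√(−p/3) = 7.333333, φ = arccos(3q/(p·r)) = arccos(-0.328700) = 1.905723 rad.
y_k = r·cos(φ/3 − 2πk/3) for k = 0, 1, 2 gives y = 5.902810, 0.817011, -6.719821.
λ_k = y_k − 1.333333 gives λ = 4.5695, -0.5163, -8.0532 (check: the sum is -4.0000 = tr M).

Eigenvalues sorted in increasing order: [-8.0532, -0.5163, 4.5695].


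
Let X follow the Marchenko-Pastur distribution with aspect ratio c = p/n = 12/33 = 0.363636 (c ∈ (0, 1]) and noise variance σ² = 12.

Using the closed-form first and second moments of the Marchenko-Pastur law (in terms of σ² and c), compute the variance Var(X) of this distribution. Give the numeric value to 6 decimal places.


Recall the MP moments m_1 = E[X] = σ² and m_2 = E[X²] = σ⁴ (1 + c).
m_1 = E[X] = σ² = 12, so m_1² = 144.
m_2 = E[X²] = σ⁴ (1 + c) = 144 · (1 + 0.363636) = 144 · 1.363636 = 196.363636.
(Note m_2 − m_1² simplifies to c · σ⁴ = 0.363636 · 144.)

Var(X) = m_2 − m_1² = 196.363636 − 144 = 52.363636.


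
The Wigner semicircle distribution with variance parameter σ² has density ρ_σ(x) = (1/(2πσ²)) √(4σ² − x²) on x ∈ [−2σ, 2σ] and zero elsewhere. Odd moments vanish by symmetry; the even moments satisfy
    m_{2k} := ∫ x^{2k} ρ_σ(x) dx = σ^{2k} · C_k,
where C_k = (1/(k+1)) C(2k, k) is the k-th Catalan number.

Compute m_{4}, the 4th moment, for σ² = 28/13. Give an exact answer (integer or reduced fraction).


By the scaled semicircle moment identity, m_{2k} = σ^{2k} · C_k with k = 2.
C_2 = (1/(k+1)) · C(2k, k) = (1/3) · C(4, 2) = (1/3) · 6 = 2.
σ^{2k} = (σ²)^k = (28/13)^2 = 784/169.

Therefore m_{4} = σ^{4} · C_2 = (784/169) · 2 = 1568/169.


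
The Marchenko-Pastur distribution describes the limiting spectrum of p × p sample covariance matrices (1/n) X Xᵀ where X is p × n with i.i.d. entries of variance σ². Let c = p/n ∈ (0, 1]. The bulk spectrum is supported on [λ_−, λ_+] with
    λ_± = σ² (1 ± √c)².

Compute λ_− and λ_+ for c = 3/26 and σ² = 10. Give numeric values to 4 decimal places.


c = 3/26 = 0.115385; √c = 0.339683.
λ_− = σ² (1 − √c)² = 10 · (1 − 0.339683)² = 10 · (0.660317)² = 4.360184.
λ_+ = σ² (1 + √c)² = 10 · (1 + 0.339683)² = 10 · (1.339683)² = 17.947508.

Rounded to 4 decimal places: λ_− ≈ 4.3602, λ_+ ≈ 17.9475.


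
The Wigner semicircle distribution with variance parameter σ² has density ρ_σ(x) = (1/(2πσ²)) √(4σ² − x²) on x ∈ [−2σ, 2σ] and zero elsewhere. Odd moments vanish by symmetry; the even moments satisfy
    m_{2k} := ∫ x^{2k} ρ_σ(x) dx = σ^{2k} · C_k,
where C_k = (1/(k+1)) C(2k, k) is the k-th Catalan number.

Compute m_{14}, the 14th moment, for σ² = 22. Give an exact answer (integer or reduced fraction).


By the scaled semicircle moment identity, m_{2k} = σ^{2k} · C_k with k = 7.
C_7 = (1/(k+1)) · C(2k, k) = (1/8) · C(14, 7) = (1/8) · 3432 = 429.
σ^{2k} = (σ²)^k = (22)^7 = 2494357888.

Therefore m_{14} = σ^{14} · C_7 = 2494357888 · 429 = 1070079533952.


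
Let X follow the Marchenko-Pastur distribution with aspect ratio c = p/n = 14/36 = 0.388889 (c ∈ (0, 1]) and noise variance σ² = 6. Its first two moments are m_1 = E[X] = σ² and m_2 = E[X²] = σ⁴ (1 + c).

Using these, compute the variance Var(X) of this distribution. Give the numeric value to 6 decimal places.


m_1 = E[X] = σ² = 6, so m_1² = 36.
m_2 = E[X²] = σ⁴ (1 + c) = 36 · (1 + 0.388889) = 36 · 1.388889 = 50.000000.
(Note m_2 − m_1² simplifies to c · σ⁴ = 0.388889 · 36.)

Var(X) = m_2 − m_1² = 50.000000 − 36 = 14.000000.


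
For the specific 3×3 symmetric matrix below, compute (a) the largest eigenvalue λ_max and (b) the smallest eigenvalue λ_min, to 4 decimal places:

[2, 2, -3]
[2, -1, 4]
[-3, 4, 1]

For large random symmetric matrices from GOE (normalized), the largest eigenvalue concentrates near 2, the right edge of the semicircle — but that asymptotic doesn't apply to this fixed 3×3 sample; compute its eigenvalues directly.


Since M is real symmetric, all three eigenvalues are real; they are the roots of det(λI − M) = λ³ − (tr M) λ² + s λ − det M, where s is the sum of the principal 2×2 minors.
tr M = 2 + (-1) + 1 = 2.
s = (2·(-1) − 2²) + (2·1 − (-3)²) + ((-1)·1 − 4²) = -6 + (-7) + (-17) = -30.
det M (expand along row 1) = 2·(-17) − 2·14 + (-3)·5 = -77.
Characteristic polynomial: λ³ − 2λ² − 30λ + 77 = 0.
Substitute λ = y + (tr M)/3 = y + 0.666667 to remove the quadratic term: y³ + p·y + q = 0 with p = s − (tr M)²/3 = -31.333333 and q = −2(tr M)³/27 + (tr M)·s/3 − det M = 56.407407.
Three real roots ⇒ use the trigonometric (Viète) form: r = 2√(−p/3) = 6.463573, φ = arccos(3q/(p·r)) = arccos(-0.835561) = 2.559949 rad.
y_k = r·cos(φ/3 − 2πk/3) for k = 0, 1, 2 gives y = 4.249721, 2.092749, -6.342471.
λ_k = y_k + 0.666667 gives λ = 4.9164, 2.7594, -5.6758 (check: the sum is 2.0000 = tr M).

Hence λ_max = 4.9164 and λ_min = -5.6758.


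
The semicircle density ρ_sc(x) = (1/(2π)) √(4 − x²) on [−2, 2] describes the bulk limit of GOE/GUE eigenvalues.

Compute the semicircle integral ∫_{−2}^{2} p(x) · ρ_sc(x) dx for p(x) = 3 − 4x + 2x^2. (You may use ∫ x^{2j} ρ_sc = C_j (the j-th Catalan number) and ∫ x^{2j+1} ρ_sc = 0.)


Write p(x) = Σ a_i x^i, split into monomials and integrate each against ρ_sc separately.
Using ∫ x^{2j} ρ_sc = C_j = (1/(j+1)) C(2j, j) (Catalan numbers) and ∫ x^{2j+1} ρ_sc = 0 (odd monomials vanish by symmetry):
  i = 0 (even): a_0 · C_{0} = 3 · 1 = 3
  i = 1 (odd): ∫ x^1 ρ_sc = 0 (vanishes)
  i = 2 (even): a_2 · C_{1} = 2 · 1 = 2

Summing the contributions: ∫_{−2}^{2} p(x) ρ_sc(x) dx = 3 + 2 = 5.


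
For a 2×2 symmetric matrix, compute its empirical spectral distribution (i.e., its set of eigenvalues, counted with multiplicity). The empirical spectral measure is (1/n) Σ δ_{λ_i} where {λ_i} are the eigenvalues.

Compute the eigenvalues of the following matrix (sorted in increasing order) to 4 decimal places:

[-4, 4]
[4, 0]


Since M is real symmetric, both eigenvalues are real; they are the roots of det(λI − M) = λ² − (tr M) λ + det M.
tr M = -4 + 0 = -4.
det M = (-4)·0 − 4² = 0 − 16 = -16.
Characteristic polynomial: λ² + 4λ − 16 = 0.
Discriminant Δ = (tr M)² − 4·det M = 16 − (-64) = 80; √Δ = 8.944272.
λ = (tr M ± √Δ)/2 = (-4 ± 8.944272)/2, giving (tr M − √Δ)/2 = -6.4721 and (tr M + √Δ)/2 = 2.4721.

Eigenvalues sorted in increasing order: [-6.4721, 2.4721].


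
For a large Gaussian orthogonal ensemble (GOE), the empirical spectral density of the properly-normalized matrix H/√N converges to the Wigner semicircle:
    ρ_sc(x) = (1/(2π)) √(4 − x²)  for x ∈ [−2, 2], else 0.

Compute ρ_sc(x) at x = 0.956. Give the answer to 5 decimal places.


ρ_sc(x) = (1/(2π)) √(4 − x²). With x = 0.956:
  4 − x² = 4 − (0.956)² = 4 − 0.913936 = 3.086064.
  √(4 − x²) = 1.756720.
  1/(2π) = 0.159155.
  ρ_sc(0.956) = 0.159155 · 1.756720 = 0.279591.

Rounded to 5 decimal places: ρ_sc(0.956) ≈ 0.27959.


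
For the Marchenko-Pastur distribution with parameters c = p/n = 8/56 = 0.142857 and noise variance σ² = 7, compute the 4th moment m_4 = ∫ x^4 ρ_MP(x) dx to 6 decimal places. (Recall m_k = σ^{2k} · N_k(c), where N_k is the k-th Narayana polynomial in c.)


E[X⁴] = σ⁸ (1 + 6c + 6c² + c³) (fourth MP moment). With σ² = 7 (so σ⁸ = 2401) and c = 8/56 = 0.142857: E[X⁴] = 2401 · (1 + 6·0.142857 + 6·(0.142857)² + (0.142857)³) = 2401 · 1.982507.

So E[X^4] = 4760.000000.


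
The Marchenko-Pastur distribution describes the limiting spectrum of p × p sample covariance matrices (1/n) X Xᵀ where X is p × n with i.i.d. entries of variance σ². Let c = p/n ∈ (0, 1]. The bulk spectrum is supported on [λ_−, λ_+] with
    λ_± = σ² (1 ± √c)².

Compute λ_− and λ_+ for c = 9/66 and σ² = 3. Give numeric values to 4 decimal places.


c = 9/66 = 0.136364; √c = 0.369274.
λ_− = σ² (1 − √c)² = 3 · (1 − 0.369274)² = 3 · (0.630726)² = 1.193444.
λ_+ = σ² (1 + √c)² = 3 · (1 + 0.369274)² = 3 · (1.369274)² = 5.624738.

Rounded to 4 decimal places: λ_− ≈ 1.1934, λ_+ ≈ 5.6247.


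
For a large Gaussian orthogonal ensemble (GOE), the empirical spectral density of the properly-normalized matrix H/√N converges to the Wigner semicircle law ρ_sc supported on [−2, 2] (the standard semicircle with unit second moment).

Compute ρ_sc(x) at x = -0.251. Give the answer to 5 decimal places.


ρ_sc(x) = (1/(2π)) √(4 − x²). With x = -0.251:
  4 − x² = 4 − (-0.251)² = 4 − 0.063001 = 3.936999.
  √(4 − x²) = 1.984187.
  1/(2π) = 0.159155.
  ρ_sc(-0.251) = 0.159155 · 1.984187 = 0.315793.

Rounded to 5 decimal places: ρ_sc(-0.251) ≈ 0.31579.


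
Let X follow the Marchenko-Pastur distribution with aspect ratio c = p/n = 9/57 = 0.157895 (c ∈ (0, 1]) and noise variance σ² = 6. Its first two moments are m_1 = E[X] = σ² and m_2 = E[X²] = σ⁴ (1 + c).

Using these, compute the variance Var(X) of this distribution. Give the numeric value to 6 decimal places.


m_1 = E[X] = σ² = 6, so m_1² = 36.
m_2 = E[X²] = σ⁴ (1 + c) = 36 · (1 + 0.157895) = 36 · 1.157895 = 41.684211.
(Note m_2 − m_1² simplifies to c · σ⁴ = 0.157895 · 36.)

Var(X) = m_2 − m_1² = 41.684211 − 36 = 5.684211.


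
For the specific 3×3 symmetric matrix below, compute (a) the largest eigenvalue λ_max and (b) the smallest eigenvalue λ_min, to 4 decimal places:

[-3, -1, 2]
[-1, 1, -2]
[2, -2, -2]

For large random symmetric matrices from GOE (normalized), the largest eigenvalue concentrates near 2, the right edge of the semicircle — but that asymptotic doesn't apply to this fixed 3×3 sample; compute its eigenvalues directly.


Since M is real symmetric, all three eigenvalues are real; they are the roots of det(λI − M) = λ³ − (tr M) λ² + s λ − det M, where s is the sum of the principal 2×2 minors.
tr M = -3 + 1 + (-2) = -4.
s = ((-3)·1 − (-1)²) + ((-3)·(-2) − 2²) + (1·(-2) − (-2)²) = -4 + 2 + (-6) = -8.
det M (expand along row 1) = (-3)·(-6) − (-1)·6 + 2·0 = 24.
Characteristic polynomial: λ³ + 4λ² − 8λ − 24 = 0.
Substitute λ = y + (tr M)/3 = y − 1.333333 to remove the quadratic term: y³ + p·y + q = 0 with p = s − (tr M)²/3 = -13.333333 and q = −2(tr M)³/27 + (tr M)·s/3 − det M = -8.592593.
Three real roots ⇒ use the trigonometric (Viète) form: r = 2√(−p/3) = 4.216370, φ = arccos(3q/(p·r)) = arccos(0.458530) = 1.094456 rad.
y_k = r·cos(φ/3 − 2πk/3) for k = 0, 1, 2 gives y = 3.938885, -0.666667, -3.272218.
λ_k = y_k − 1.333333 gives λ = 2.6056, -2.0000, -4.6056 (check: the sum is -4.0000 = tr M).

Hence λ_max = 2.6056 and λ_min = -4.6056.


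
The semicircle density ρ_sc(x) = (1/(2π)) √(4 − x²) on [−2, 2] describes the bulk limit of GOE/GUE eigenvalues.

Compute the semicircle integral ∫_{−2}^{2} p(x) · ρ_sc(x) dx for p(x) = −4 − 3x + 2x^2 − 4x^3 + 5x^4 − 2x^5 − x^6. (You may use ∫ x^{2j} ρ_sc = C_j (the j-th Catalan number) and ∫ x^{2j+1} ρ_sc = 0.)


Write p(x) = Σ a_i x^i, split into monomials and integrate each against ρ_sc separately.
Using ∫ x^{2j} ρ_sc = C_j = (1/(j+1)) C(2j, j) (Catalan numbers) and ∫ x^{2j+1} ρ_sc = 0 (odd monomials vanish by symmetry):
  i = 0 (even): a_0 · C_{0} = -4 · 1 = -4
  i = 1 (odd): ∫ x^1 ρ_sc = 0 (vanishes)
  i = 2 (even): a_2 · C_{1} = 2 · 1 = 2
  i = 3 (odd): ∫ x^3 ρ_sc = 0 (vanishes)
  i = 4 (even): a_4 · C_{2} = 5 · 2 = 10
  i = 5 (odd): ∫ x^5 ρ_sc = 0 (vanishes)
  i = 6 (even): a_6 · C_{3} = -1 · 5 = -5

Summing the contributions: ∫_{−2}^{2} p(x) ρ_sc(x) dx = (-4) + 2 + 10 + (-5) = 3.


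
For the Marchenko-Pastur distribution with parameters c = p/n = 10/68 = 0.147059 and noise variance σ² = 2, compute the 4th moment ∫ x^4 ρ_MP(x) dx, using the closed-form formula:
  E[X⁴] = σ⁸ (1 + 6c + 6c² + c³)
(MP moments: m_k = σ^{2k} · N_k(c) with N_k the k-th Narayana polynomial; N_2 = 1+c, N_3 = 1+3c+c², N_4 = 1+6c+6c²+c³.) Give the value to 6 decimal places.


E[X⁴] = σ⁸ (1 + 6c + 6c² + c³) (fourth MP moment). With σ² = 2 (so σ⁸ = 16) and c = 10/68 = 0.147059: E[X⁴] = 16 · (1 + 6·0.147059 + 6·(0.147059)² + (0.147059)³) = 16 · 2.015291.

So E[X^4] = 32.244657.


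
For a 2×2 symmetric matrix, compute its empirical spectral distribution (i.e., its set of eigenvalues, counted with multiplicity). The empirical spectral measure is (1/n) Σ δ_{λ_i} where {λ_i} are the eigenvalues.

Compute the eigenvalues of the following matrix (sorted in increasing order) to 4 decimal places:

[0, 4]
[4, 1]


Since M is real symmetric, both eigenvalues are real; they are the roots of det(λI − M) = λ² − (tr M) λ + det M.
tr M = 0 + 1 = 1.
det M = 0·1 − 4² = 0 − 16 = -16.
Characteristic polynomial: λ² − λ − 16 = 0.
Discriminant Δ = (tr M)² − 4·det M = 1 − (-64) = 65; √Δ = 8.062258.
λ = (tr M ± √Δ)/2 = (1 ± 8.062258)/2, giving (tr M − √Δ)/2 = -3.5311 and (tr M + √Δ)/2 = 4.5311.

Eigenvalues sorted in increasing order: [-3.5311, 4.5311].


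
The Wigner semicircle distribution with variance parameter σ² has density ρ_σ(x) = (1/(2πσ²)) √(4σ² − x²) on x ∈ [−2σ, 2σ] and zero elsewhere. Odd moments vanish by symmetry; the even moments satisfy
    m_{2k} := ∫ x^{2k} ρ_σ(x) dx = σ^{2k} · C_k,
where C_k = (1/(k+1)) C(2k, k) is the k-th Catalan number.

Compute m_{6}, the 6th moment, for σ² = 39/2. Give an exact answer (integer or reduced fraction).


By the scaled semicircle moment identity, m_{2k} = σ^{2k} · C_k with k = 3.
C_3 = (1/(k+1)) · C(2k, k) = (1/4) · C(6, 3) = (1/4) · 20 = 5.
σ^{2k} = (σ²)^k = (39/2)^3 = 59319/8.

Therefore m_{6} = σ^{6} · C_3 = (59319/8) · 5 = 296595/8.


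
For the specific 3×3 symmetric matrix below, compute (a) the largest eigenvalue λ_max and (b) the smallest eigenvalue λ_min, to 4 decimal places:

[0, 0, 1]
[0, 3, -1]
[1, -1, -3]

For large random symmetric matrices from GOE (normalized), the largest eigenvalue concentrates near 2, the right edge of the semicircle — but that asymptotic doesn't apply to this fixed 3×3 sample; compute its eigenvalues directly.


Since M is real symmetric, all three eigenvalues are real; they are the roots of det(λI − M) = λ³ − (tr M) λ² + s λ − det M, where s is the sum of the principal 2×2 minors.
tr M = 0 + 3 + (-3) = 0.
s = (0·3 − 0²) + (0·(-3) − 1²) + (3·(-3) − (-1)²) = 0 + (-1) + (-10) = -11.
det M (expand along row 1) = 0·(-10) − 0·1 + 1·(-3) = -3.
Characteristic polynomial: λ³ − 11λ + 3 = 0.
Substitute λ = y + (tr M)/3 = y + 0.000000 to remove the quadratic term: y³ + p·y + q = 0 with p = s − (tr M)²/3 = -11.000000 and q = −2(tr M)³/27 + (tr M)·s/3 − det M = 3.000000.
Three real roots ⇒ use the trigonometric (Viète) form: r = 2√(−p/3) = 3.829708, φ = arccos(3q/(p·r)) = arccos(-0.213641) = 1.786097 rad.
y_k = r·cos(φ/3 − 2πk/3) for k = 0, 1, 2 gives y = 3.170782, 0.274610, -3.445392.
λ_k = y_k + 0.000000 gives λ = 3.1708, 0.2746, -3.4454 (check: the sum is 0.0000 = tr M).

Hence λ_max = 3.1708 and λ_min = -3.4454.


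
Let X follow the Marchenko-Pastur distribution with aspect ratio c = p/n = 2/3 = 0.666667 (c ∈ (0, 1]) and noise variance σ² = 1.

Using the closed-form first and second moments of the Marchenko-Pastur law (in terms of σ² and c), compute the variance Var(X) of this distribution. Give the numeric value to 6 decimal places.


Recall the MP moments m_1 = E[X] = σ² and m_2 = E[X²] = σ⁴ (1 + c).
m_1 = E[X] = σ² = 1, so m_1² = 1.
m_2 = E[X²] = σ⁴ (1 + c) = 1 · (1 + 0.666667) = 1 · 1.666667 = 1.666667.
(Note m_2 − m_1² simplifies to c · σ⁴ = 0.666667 · 1.)

Var(X) = m_2 − m_1² = 1.666667 − 1 = 0.666667.


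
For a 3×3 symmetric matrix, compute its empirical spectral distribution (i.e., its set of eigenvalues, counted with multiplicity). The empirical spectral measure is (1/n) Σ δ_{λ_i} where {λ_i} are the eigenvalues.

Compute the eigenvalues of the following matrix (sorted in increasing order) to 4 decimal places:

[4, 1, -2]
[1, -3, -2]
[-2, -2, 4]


Since M is real symmetric, all three eigenvalues are real; they are the roots of det(λI − M) = λ³ − (tr M) λ² + s λ − det M, where s is the sum of the principal 2×2 minors.
tr M = 4 + (-3) + 4 = 5.
s = (4·(-3) − 1²) + (4·4 − (-2)²) + ((-3)·4 − (-2)²) = -13 + 12 + (-16) = -17.
det M (expand along row 1) = 4·(-16) − 1·0 + (-2)·(-8) = -48.
Characteristic polynomial: λ³ − 5λ² − 17λ + 48 = 0.
Substitute λ = y + (tr M)/3 = y + 1.666667 to remove the quadratic term: y³ + p·y + q = 0 with p = s − (tr M)²/3 = -25.333333 and q = −2(tr M)³/27 + (tr M)·s/3 − det M = 10.407407.
Three real roots ⇒ use the trigonometric (Viète) form: r = 2√(−p/3) = 5.811865, φ = arccos(3q/(p·r)) = arccos(-0.212059) = 1.784477 rad.
y_k = r·cos(φ/3 − 2πk/3) for k = 0, 1, 2 gives y = 4.813655, 0.413612, -5.227267.
λ_k = y_k + 1.666667 gives λ = 6.4803, 2.0803, -3.5606 (check: the sum is 5.0000 = tr M).

Eigenvalues sorted in increasing order: [-3.5606, 2.0803, 6.4803].


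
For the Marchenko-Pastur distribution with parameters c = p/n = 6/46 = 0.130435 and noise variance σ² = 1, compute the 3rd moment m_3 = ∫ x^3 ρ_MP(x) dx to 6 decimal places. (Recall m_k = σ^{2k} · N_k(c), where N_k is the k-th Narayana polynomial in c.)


E[X³] = σ⁶ (1 + 3c + c²) (third MP moment). With σ² = 1 (so σ⁶ = 1) and c = 6/46 = 0.130435: E[X³] = 1 · (1 + 3·0.130435 + (0.130435)²) = 1 · 1.408318.

So E[X^3] = 1.408318.


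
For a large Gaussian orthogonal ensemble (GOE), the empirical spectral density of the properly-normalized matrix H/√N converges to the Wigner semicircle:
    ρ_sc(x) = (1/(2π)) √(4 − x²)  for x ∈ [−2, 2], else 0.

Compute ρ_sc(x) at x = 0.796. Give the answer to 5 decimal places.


ρ_sc(x) = (1/(2π)) √(4 − x²). With x = 0.796:
  4 − x² = 4 − (0.796)² = 4 − 0.633616 = 3.366384.
  √(4 − x²) = 1.834771.
  1/(2π) = 0.159155.
  ρ_sc(0.796) = 0.159155 · 1.834771 = 0.292013.

Rounded to 5 decimal places: ρ_sc(0.796) ≈ 0.29201.


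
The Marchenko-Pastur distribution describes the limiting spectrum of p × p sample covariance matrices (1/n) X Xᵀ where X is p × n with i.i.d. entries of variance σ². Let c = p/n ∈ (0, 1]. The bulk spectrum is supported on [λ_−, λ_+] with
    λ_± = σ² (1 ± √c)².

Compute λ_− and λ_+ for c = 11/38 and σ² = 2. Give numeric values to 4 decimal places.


c = 11/38 = 0.289474; √c = 0.538028.
λ_− = σ² (1 − √c)² = 2 · (1 − 0.538028)² = 2 · (0.461972)² = 0.426837.
λ_+ = σ² (1 + √c)² = 2 · (1 + 0.538028)² = 2 · (1.538028)² = 4.731058.

Rounded to 4 decimal places: λ_− ≈ 0.4268, λ_+ ≈ 4.7311.


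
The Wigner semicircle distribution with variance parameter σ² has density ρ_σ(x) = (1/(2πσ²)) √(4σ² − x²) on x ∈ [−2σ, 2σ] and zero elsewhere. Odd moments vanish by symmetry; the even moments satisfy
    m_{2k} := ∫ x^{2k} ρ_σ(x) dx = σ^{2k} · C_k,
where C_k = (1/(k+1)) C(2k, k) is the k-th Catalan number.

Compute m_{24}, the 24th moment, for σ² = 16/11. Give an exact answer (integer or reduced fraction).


By the scaled semicircle moment identity, m_{2k} = σ^{2k} · C_k with k = 12.
C_12 = (1/(k+1)) · C(2k, k) = (1/13) · C(24, 12) = (1/13) · 2704156 = 208012.
σ^{2k} = (σ²)^k = (16/11)^12 = 281474976710656/3138428376721.

Therefore m_{24} = σ^{24} · C_12 = (281474976710656/3138428376721) · 208012 = 58550172855536975872/3138428376721.


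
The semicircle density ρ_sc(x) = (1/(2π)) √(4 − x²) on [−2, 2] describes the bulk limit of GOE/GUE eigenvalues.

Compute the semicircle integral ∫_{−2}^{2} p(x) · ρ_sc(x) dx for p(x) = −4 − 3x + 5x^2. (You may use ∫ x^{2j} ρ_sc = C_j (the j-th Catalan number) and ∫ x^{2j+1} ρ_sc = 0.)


Write p(x) = Σ a_i x^i, split into monomials and integrate each against ρ_sc separately.
Using ∫ x^{2j} ρ_sc = C_j = (1/(j+1)) C(2j, j) (Catalan numbers) and ∫ x^{2j+1} ρ_sc = 0 (odd monomials vanish by symmetry):
  i = 0 (even): a_0 · C_{0} = -4 · 1 = -4
  i = 1 (odd): ∫ x^1 ρ_sc = 0 (vanishes)
  i = 2 (even): a_2 · C_{1} = 5 · 1 = 5

Summing the contributions: ∫_{−2}^{2} p(x) ρ_sc(x) dx = (-4) + 5 = 1.


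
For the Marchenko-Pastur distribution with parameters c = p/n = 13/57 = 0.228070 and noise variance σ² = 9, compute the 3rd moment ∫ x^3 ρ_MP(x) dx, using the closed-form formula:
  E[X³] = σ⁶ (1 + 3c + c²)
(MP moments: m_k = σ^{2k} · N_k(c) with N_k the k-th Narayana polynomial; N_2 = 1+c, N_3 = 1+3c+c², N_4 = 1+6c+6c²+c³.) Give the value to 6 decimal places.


E[X³] = σ⁶ (1 + 3c + c²) (third MP moment). With σ² = 9 (so σ⁶ = 729) and c = 13/57 = 0.228070: E[X³] = 729 · (1 + 3·0.228070 + (0.228070)²) = 729 · 1.736227.

So E[X^3] = 1265.709141.


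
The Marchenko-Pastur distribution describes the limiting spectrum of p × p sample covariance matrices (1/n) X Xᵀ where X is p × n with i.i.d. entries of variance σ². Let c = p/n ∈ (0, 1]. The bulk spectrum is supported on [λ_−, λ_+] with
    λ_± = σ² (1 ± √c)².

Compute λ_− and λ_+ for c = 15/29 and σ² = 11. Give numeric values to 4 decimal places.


c = 15/29 = 0.517241; √c = 0.719195.
λ_− = σ² (1 − √c)² = 11 · (1 − 0.719195)² = 11 · (0.280805)² = 0.867366.
λ_+ = σ² (1 + √c)² = 11 · (1 + 0.719195)² = 11 · (1.719195)² = 32.511944.

Rounded to 4 decimal places: λ_− ≈ 0.8674, λ_+ ≈ 32.5119.


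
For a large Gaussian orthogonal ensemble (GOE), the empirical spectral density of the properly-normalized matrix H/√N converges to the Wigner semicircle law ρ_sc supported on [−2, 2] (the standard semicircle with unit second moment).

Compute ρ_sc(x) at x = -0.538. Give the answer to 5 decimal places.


ρ_sc(x) = (1/(2π)) √(4 − x²). With x = -0.538:
  4 − x² = 4 − (-0.538)² = 4 − 0.289444 = 3.710556.
  √(4 − x²) = 1.926280.
  1/(2π) = 0.159155.
  ρ_sc(-0.538) = 0.159155 · 1.926280 = 0.306577.

Rounded to 5 decimal places: ρ_sc(-0.538) ≈ 0.30658.


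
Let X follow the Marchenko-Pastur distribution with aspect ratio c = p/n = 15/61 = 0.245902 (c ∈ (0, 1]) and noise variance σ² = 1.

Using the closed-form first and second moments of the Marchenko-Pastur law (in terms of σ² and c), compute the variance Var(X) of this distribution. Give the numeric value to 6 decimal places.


Recall the MP moments m_1 = E[X] = σ² and m_2 = E[X²] = σ⁴ (1 + c).
m_1 = E[X] = σ² = 1, so m_1² = 1.
m_2 = E[X²] = σ⁴ (1 + c) = 1 · (1 + 0.245902) = 1 · 1.245902 = 1.245902.
(Note m_2 − m_1² simplifies to c · σ⁴ = 0.245902 · 1.)

Var(X) = m_2 − m_1² = 1.245902 − 1 = 0.245902.


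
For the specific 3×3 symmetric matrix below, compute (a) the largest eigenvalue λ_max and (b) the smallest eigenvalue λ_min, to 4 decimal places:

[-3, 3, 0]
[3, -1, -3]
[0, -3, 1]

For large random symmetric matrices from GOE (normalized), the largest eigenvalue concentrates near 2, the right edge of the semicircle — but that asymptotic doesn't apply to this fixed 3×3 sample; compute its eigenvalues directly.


Since M is real symmetric, all three eigenvalues are real; they are the roots of det(λI − M) = λ³ − (tr M) λ² + s λ − det M, where s is the sum of the principal 2×2 minors.
tr M = -3 + (-1) + 1 = -3.
s = ((-3)·(-1) − 3²) + ((-3)·1 − 0²) + ((-1)·1 − (-3)²) = -6 + (-3) + (-10) = -19.
det M (expand along row 1) = (-3)·(-10) − 3·3 + 0·(-9) = 21.
Characteristic polynomial: λ³ + 3λ² − 19λ − 21 = 0.
Substitute λ = y + (tr M)/3 = y − 1.000000 to remove the quadratic term: y³ + p·y + q = 0 with p = s − (tr M)²/3 = -22.000000 and q = −2(tr M)³/27 + (tr M)·s/3 − det M = 0.000000.
Three real roots ⇒ use the trigonometric (Viète) form: r = 2√(−p/3) = 5.416026, φ = arccos(3q/(p·r)) = arccos(0.000000) = 1.570796 rad.
y_k = r·cos(φ/3 − 2πk/3) for k = 0, 1, 2 gives y = 4.690416, 0.000000, -4.690416.
λ_k = y_k − 1.000000 gives λ = 3.6904, -1.0000, -5.6904 (check: the sum is -3.0000 = tr M).

Hence λ_max = 3.6904 and λ_min = -5.6904.


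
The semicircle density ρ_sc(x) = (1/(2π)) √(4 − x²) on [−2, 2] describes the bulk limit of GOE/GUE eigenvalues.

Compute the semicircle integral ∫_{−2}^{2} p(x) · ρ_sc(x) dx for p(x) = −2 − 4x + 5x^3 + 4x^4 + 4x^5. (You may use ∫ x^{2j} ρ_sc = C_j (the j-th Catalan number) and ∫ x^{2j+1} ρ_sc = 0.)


Write p(x) = Σ a_i x^i, split into monomials and integrate each against ρ_sc separately.
Using ∫ x^{2j} ρ_sc = C_j = (1/(j+1)) C(2j, j) (Catalan numbers) and ∫ x^{2j+1} ρ_sc = 0 (odd monomials vanish by symmetry):
  i = 0 (even): a_0 · C_{0} = -2 · 1 = -2
  i = 1 (odd): ∫ x^1 ρ_sc = 0 (vanishes)
  i = 3 (odd): ∫ x^3 ρ_sc = 0 (vanishes)
  i = 4 (even): a_4 · C_{2} = 4 · 2 = 8
  i = 5 (odd): ∫ x^5 ρ_sc = 0 (vanishes)

Summing the contributions: ∫_{−2}^{2} p(x) ρ_sc(x) dx = (-2) + 8 = 6.


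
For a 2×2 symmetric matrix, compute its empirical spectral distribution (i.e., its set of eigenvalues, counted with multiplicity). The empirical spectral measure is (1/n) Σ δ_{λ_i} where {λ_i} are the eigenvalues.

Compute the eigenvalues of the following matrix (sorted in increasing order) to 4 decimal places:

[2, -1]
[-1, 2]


Since M is real symmetric, both eigenvalues are real; they are the roots of det(λI − M) = λ² − (tr M) λ + det M.
tr M = 2 + 2 = 4.
det M = 2·2 − (-1)² = 4 − 1 = 3.
Characteristic polynomial: λ² − 4λ + 3 = 0.
Discriminant Δ = (tr M)² − 4·det M = 16 − 12 = 4; √Δ = 2.000000.
λ = (tr M ± √Δ)/2 = (4 ± 2.000000)/2, giving (tr M − √Δ)/2 = 1.0000 and (tr M + √Δ)/2 = 3.0000.

Eigenvalues sorted in increasing order: [1.0000, 3.0000].


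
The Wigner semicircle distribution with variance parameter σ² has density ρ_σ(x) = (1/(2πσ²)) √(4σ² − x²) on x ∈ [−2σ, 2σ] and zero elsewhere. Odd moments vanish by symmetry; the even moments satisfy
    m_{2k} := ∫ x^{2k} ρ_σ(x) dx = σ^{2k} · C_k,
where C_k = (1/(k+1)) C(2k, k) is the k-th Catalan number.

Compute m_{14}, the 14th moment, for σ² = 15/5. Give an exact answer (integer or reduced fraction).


By the scaled semicircle moment identity, m_{2k} = σ^{2k} · C_k with k = 7.
C_7 = (1/(k+1)) · C(2k, k) = (1/8) · C(14, 7) = (1/8) · 3432 = 429.
σ^{2k} = (σ²)^k = (15/5)^7 = 2187.

Therefore m_{14} = σ^{14} · C_7 = 2187 · 429 = 938223.


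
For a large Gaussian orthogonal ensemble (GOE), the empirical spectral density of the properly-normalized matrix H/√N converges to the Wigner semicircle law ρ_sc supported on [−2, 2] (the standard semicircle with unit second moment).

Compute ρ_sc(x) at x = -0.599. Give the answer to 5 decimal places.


ρ_sc(x) = (1/(2π)) √(4 − x²). With x = -0.599:
  4 − x² = 4 − (-0.599)² = 4 − 0.358801 = 3.641199.
  √(4 − x²) = 1.908193.
  1/(2π) = 0.159155.
  ρ_sc(-0.599) = 0.159155 · 1.908193 = 0.303698.

Rounded to 5 decimal places: ρ_sc(-0.599) ≈ 0.30370.


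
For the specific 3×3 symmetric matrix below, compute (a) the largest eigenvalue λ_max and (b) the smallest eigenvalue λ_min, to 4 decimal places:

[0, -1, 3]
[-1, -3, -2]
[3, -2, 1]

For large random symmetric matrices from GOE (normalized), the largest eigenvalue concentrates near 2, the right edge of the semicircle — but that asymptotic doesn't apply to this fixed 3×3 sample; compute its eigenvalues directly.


Since M is real symmetric, all three eigenvalues are real; they are the roots of det(λI − M) = λ³ − (tr M) λ² + s λ − det M, where s is the sum of the principal 2×2 minors.
tr M = 0 + (-3) + 1 = -2.
s = (0·(-3) − (-1)²) + (0·1 − 3²) + ((-3)·1 − (-2)²) = -1 + (-9) + (-7) = -17.
det M (expand along row 1) = 0·(-7) − (-1)·5 + 3·11 = 38.
Characteristic polynomial: λ³ + 2λ² − 17λ − 38 = 0.
Substitute λ = y + (tr M)/3 = y − 0.666667 to remove the quadratic term: y³ + p·y + q = 0 with p = s − (tr M)²/3 = -18.333333 and q = −2(tr M)³/27 + (tr M)·s/3 − det M = -26.074074.
Three real roots ⇒ use the trigonometric (Viète) form: r = 2√(−p/3) = 4.944132, φ = arccos(3q/(p·r)) = arccos(0.862976) = 0.529666 rad.
y_k = r·cos(φ/3 − 2πk/3) for k = 0, 1, 2 gives y = 4.867274, -1.681593, -3.185680.
λ_k = y_k − 0.666667 gives λ = 4.2006, -2.3483, -3.8523 (check: the sum is -2.0000 = tr M).

Hence λ_max = 4.2006 and λ_min = -3.8523.


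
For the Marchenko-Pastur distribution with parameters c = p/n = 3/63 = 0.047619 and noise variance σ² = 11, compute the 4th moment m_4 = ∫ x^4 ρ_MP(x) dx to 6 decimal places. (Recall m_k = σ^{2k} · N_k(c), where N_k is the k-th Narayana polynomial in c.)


E[X⁴] = σ⁸ (1 + 6c + 6c² + c³) (fourth MP moment). With σ² = 11 (so σ⁸ = 14641) and c = 3/63 = 0.047619: E[X⁴] = 14641 · (1 + 6·0.047619 + 6·(0.047619)² + (0.047619)³) = 14641 · 1.299428.

So E[X^4] = 19024.921067.


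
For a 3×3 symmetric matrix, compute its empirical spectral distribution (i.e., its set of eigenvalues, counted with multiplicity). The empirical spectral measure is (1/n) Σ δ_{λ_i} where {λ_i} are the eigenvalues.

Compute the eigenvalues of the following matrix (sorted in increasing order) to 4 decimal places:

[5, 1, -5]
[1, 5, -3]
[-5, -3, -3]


Since M is real symmetric, all three eigenvalues are real; they are the roots of det(λI − M) = λ³ − (tr M) λ² + s λ − det M, where s is the sum of the principal 2×2 minors.
tr M = 5 + 5 + (-3) = 7.
s = (5·5 − 1²) + (5·(-3) − (-5)²) + (5·(-3) − (-3)²) = 24 + (-40) + (-24) = -40.
det M (expand along row 1) = 5·(-24) − 1·(-18) + (-5)·22 = -212.
Characteristic polynomial: λ³ − 7λ² − 40λ + 212 = 0.
Substitute λ = y + (tr M)/3 = y + 2.333333 to remove the quadratic term: y³ + p·y + q = 0 with p = s − (tr M)²/3 = -56.333333 and q = −2(tr M)³/27 + (tr M)·s/3 − det M = 93.259259.
Three real roots ⇒ use the trigonometric (Viète) form: r = 2√(−p/3) = 8.666667, φ = arccos(3q/(p·r)) = arccos(-0.573054) = 2.181024 rad.
y_k = r·cos(φ/3 − 2πk/3) for k = 0, 1, 2 gives y = 6.475441, 1.750749, -8.226190.
λ_k = y_k + 2.333333 gives λ = 8.8088, 4.0841, -5.8929 (check: the sum is 7.0000 = tr M).

Eigenvalues sorted in increasing order: [-5.8929, 4.0841, 8.8088].


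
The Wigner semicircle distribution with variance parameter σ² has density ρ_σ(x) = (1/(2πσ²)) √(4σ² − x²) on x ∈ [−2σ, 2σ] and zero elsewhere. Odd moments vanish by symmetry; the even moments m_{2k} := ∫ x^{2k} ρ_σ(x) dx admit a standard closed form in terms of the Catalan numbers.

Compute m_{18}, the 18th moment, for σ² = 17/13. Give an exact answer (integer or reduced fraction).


By the scaled semicircle moment identity, m_{2k} = σ^{2k} · C_k with k = 9.
C_9 = (1/(k+1)) · C(2k, k) = (1/10) · C(18, 9) = (1/10) · 48620 = 4862.
σ^{2k} = (σ²)^k = (17/13)^9 = 118587876497/10604499373.

Therefore m_{18} = σ^{18} · C_9 = (118587876497/10604499373) · 4862 = 44351865809878/815730721.


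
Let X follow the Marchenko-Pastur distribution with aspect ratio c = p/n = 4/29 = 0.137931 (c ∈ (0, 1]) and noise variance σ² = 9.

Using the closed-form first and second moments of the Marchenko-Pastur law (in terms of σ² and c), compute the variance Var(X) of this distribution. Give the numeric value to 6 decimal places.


Recall the MP moments m_1 = E[X] = σ² and m_2 = E[X²] = σ⁴ (1 + c).
m_1 = E[X] = σ² = 9, so m_1² = 81.
m_2 = E[X²] = σ⁴ (1 + c) = 81 · (1 + 0.137931) = 81 · 1.137931 = 92.172414.
(Note m_2 − m_1² simplifies to c · σ⁴ = 0.137931 · 81.)

Var(X) = m_2 − m_1² = 92.172414 − 81 = 11.172414.


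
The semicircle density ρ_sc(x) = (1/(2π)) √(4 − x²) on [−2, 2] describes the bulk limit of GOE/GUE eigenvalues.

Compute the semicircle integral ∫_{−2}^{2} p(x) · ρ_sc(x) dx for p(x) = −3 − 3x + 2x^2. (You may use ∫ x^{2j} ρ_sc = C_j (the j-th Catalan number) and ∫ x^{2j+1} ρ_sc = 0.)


Write p(x) = Σ a_i x^i, split into monomials and integrate each against ρ_sc separately.
Using ∫ x^{2j} ρ_sc = C_j = (1/(j+1)) C(2j, j) (Catalan numbers) and ∫ x^{2j+1} ρ_sc = 0 (odd monomials vanish by symmetry):
  i = 0 (even): a_0 · C_{0} = -3 · 1 = -3
  i = 1 (odd): ∫ x^1 ρ_sc = 0 (vanishes)
  i = 2 (even): a_2 · C_{1} = 2 · 1 = 2

Summing the contributions: ∫_{−2}^{2} p(x) ρ_sc(x) dx = (-3) + 2 = -1.


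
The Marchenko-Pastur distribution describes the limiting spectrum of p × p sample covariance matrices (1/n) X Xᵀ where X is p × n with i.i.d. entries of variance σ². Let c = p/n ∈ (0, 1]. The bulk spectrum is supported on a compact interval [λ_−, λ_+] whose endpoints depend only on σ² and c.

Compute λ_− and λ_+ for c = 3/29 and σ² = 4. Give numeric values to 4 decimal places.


c = 3/29 = 0.103448; √c = 0.321634.
λ_− = σ² (1 − √c)² = 4 · (1 − 0.321634)² = 4 · (0.678366)² = 1.840723.
λ_+ = σ² (1 + √c)² = 4 · (1 + 0.321634)² = 4 · (1.321634)² = 6.986863.

Rounded to 4 decimal places: λ_− ≈ 1.8407, λ_+ ≈ 6.9869.


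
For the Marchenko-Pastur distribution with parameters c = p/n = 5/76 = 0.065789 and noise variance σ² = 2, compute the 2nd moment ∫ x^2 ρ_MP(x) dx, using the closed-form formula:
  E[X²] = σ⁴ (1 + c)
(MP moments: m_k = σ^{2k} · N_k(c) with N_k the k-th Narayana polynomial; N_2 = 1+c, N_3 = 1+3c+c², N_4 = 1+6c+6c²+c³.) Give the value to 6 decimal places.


E[X²] = σ⁴ (1 + c) (second MP moment). With σ² = 2 (so σ⁴ = 4) and c = 5/76 = 0.065789: E[X²] = 4 · (1 + 0.065789) = 4 · 1.065789.

So E[X^2] = 4.263158.


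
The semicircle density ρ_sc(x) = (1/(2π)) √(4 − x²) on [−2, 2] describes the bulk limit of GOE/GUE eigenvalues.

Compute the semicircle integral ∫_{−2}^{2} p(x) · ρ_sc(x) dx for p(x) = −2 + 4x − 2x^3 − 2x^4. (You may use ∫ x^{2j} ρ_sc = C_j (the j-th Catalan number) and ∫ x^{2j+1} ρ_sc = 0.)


Write p(x) = Σ a_i x^i, split into monomials and integrate each against ρ_sc separately.
Using ∫ x^{2j} ρ_sc = C_j = (1/(j+1)) C(2j, j) (Catalan numbers) and ∫ x^{2j+1} ρ_sc = 0 (odd monomials vanish by symmetry):
  i = 0 (even): a_0 · C_{0} = -2 · 1 = -2
  i = 1 (odd): ∫ x^1 ρ_sc = 0 (vanishes)
  i = 3 (odd): ∫ x^3 ρ_sc = 0 (vanishes)
  i = 4 (even): a_4 · C_{2} = -2 · 2 = -4

Summing the contributions: ∫_{−2}^{2} p(x) ρ_sc(x) dx = (-2) + (-4) = -6.


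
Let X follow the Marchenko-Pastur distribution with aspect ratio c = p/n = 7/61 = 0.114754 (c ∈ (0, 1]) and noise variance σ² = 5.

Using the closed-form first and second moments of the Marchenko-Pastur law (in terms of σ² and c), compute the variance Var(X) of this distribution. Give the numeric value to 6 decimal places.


Recall the MP moments m_1 = E[X] = σ² and m_2 = E[X²] = σ⁴ (1 + c).
m_1 = E[X] = σ² = 5, so m_1² = 25.
m_2 = E[X²] = σ⁴ (1 + c) = 25 · (1 + 0.114754) = 25 · 1.114754 = 27.868852.
(Note m_2 − m_1² simplifies to c · σ⁴ = 0.114754 · 25.)

Var(X) = m_2 − m_1² = 27.868852 − 25 = 2.868852.
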